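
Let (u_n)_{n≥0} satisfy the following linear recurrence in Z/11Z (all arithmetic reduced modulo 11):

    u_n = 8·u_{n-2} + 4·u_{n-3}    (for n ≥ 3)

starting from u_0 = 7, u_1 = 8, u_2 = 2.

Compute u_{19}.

u_3 = 0·2 + 8·8 + 4·7 = 4
u_4 = 0·4 + 8·2 + 4·8 = 4
u_5 = 0·4 + 8·4 + 4·2 = 7
u_6 = 0·7 + 8·4 + 4·4 = 4
u_7 = 0·4 + 8·7 + 4·4 = 6
u_8 = 0·6 + 8·4 + 4·7 = 5
u_9 = 0·5 + 8·6 + 4·4 = 9
u_10 = 0·9 + 8·5 + 4·6 = 9
u_11 = 0·9 + 8·9 + 4·5 = 4
u_12 = 0·4 + 8·9 + 4·9 = 9
u_13 = 0·9 + 8·4 + 4·9 = 2
u_14 = 0·2 + 8·9 + 4·4 = 0
u_15 = 0·0 + 8·2 + 4·9 = 8
u_16 = 0·8 + 8·0 + 4·2 = 8
u_17 = 0·8 + 8·8 + 4·0 = 9
u_18 = 0·9 + 8·8 + 4·8 = 8
u_19 = 0·8 + 8·9 + 4·8 = 5

5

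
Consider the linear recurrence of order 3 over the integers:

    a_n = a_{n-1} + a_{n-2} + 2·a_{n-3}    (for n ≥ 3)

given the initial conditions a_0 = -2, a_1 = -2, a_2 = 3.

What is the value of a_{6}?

-11

a_3 = 1·3 + 1·-2 + 2·-2 = -3
a_4 = 1·-3 + 1·3 + 2·-2 = -4
a_5 = 1·-4 + 1·-3 + 2·3 = -1
a_6 = 1·-1 + 1·-4 + 2·-3 = -11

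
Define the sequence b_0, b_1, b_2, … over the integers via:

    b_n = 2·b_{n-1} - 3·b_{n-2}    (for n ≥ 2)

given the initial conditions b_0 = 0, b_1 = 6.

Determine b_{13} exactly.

b_2 = 2·6 + -3·0 = 12
b_3 = 2·12 + -3·6 = 6
b_4 = 2·6 + -3·12 = -24
b_5 = 2·-24 + -3·6 = -66
b_6 = 2·-66 + -3·-24 = -60
b_7 = 2·-60 + -3·-66 = 78
b_8 = 2·78 + -3·-60 = 336
b_9 = 2·336 + -3·78 = 438
b_10 = 2·438 + -3·336 = -132
b_11 = 2·-132 + -3·438 = -1578
b_12 = 2·-1578 + -3·-132 = -2760
b_13 = 2·-2760 + -3·-1578 = -786

-786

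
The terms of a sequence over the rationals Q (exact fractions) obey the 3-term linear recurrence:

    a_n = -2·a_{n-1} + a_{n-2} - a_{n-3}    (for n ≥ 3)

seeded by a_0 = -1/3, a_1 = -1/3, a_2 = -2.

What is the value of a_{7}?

491/3

a_3 = -2·-2 + 1·-1/3 + -1·-1/3 = 4
a_4 = -2·4 + 1·-2 + -1·-1/3 = -29/3
a_5 = -2·-29/3 + 1·4 + -1·-2 = 76/3
a_6 = -2·76/3 + 1·-29/3 + -1·4 = -193/3
a_7 = -2·-193/3 + 1·76/3 + -1·-29/3 = 491/3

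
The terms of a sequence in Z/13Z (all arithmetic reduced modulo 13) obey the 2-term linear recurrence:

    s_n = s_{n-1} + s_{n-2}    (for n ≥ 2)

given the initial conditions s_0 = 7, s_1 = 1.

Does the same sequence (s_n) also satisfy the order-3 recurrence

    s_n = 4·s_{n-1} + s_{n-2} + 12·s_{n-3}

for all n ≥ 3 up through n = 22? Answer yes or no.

no

Terms s_0..s_22: 7, 1, 8, 9, 4, 0, 4, 4, 8, 12, 7, 6, 0, 6, 6, 12, 5, 4, 9, 0, 9, 9, 5
n=3: candidate gives 0, actual s_3 = 9 ✗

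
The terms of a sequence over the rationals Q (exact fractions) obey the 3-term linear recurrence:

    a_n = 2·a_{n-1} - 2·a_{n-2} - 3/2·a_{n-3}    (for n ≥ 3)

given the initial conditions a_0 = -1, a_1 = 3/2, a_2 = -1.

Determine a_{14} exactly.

a_3 = 2·-1 + -2·3/2 + -3/2·-1 = -7/2
a_4 = 2·-7/2 + -2·-1 + -3/2·3/2 = -29/4
a_5 = 2·-29/4 + -2·-7/2 + -3/2·-1 = -6
a_6 = 2·-6 + -2·-29/4 + -3/2·-7/2 = 31/4
a_7 = 2·31/4 + -2·-6 + -3/2·-29/4 = 307/8
a_8 = 2·307/8 + -2·31/4 + -3/2·-6 = 281/4
a_9 = 2·281/4 + -2·307/8 + -3/2·31/4 = 417/8
a_10 = 2·417/8 + -2·281/4 + -3/2·307/8 = -1501/16
a_11 = 2·-1501/16 + -2·417/8 + -3/2·281/4 = -1589/4
a_12 = 2·-1589/4 + -2·-1501/16 + -3/2·417/8 = -10961/16
a_13 = 2·-10961/16 + -2·-1589/4 + -3/2·-1501/16 = -13917/32
a_14 = 2·-13917/32 + -2·-10961/16 + -3/2·-1589/4 = 17539/16

17539/16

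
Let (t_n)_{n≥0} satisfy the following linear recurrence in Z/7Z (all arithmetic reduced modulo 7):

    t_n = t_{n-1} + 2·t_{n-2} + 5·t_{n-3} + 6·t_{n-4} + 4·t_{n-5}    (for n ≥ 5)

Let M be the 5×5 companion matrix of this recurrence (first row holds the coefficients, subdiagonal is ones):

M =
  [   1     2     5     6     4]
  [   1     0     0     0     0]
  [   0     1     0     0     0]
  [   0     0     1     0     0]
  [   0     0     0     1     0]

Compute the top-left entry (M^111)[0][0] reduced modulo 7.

3

(M^111)[0][0] is the top entry after applying M 111 times to the unit state (1, 0, 0, 0, 0). Equivalently it is h_{115} for the auxiliary sequence (h_n) obeying the same recurrence with h_4 = 1 and h_i = 0 for 0 ≤ i < 4:
h_5 = 1·1 + 2·0 + 5·0 + 6·0 + 4·0 = 1
h_6 = 1·1 + 2·1 + 5·0 + 6·0 + 4·0 = 3
h_7 = 1·3 + 2·1 + 5·1 + 6·0 + 4·0 = 3
h_8 = 1·3 + 2·3 + 5·1 + 6·1 + 4·0 = 6
h_9 = 1·6 + 2·3 + 5·3 + 6·1 + 4·1 = 2
h_10 = 1·2 + 2·6 + 5·3 + 6·3 + 4·1 = 2
h_11 = 1·2 + 2·2 + 5·6 + 6·3 + 4·3 = 3
h_12 = 1·3 + 2·2 + 5·2 + 6·6 + 4·3 = 2
h_13 = 1·2 + 2·3 + 5·2 + 6·2 + 4·6 = 5
h_14 = 1·5 + 2·2 + 5·3 + 6·2 + 4·2 = 2
h_15 = 1·2 + 2·5 + 5·2 + 6·3 + 4·2 = 6
h_16 = 1·6 + 2·2 + 5·5 + 6·2 + 4·3 = 3
h_17 = 1·3 + 2·6 + 5·2 + 6·5 + 4·2 = 0
h_18 = 1·0 + 2·3 + 5·6 + 6·2 + 4·5 = 5
h_19 = 1·5 + 2·0 + 5·3 + 6·6 + 4·2 = 1
h_20 = 1·1 + 2·5 + 5·0 + 6·3 + 4·6 = 4
h_21 = 1·4 + 2·1 + 5·5 + 6·0 + 4·3 = 1
h_22 = 1·1 + 2·4 + 5·1 + 6·5 + 4·0 = 2
h_23 = 1·2 + 2·1 + 5·4 + 6·1 + 4·5 = 1
h_24 = 1·1 + 2·2 + 5·1 + 6·4 + 4·1 = 3
h_25 = 1·3 + 2·1 + 5·2 + 6·1 + 4·4 = 2
h_26 = 1·2 + 2·3 + 5·1 + 6·2 + 4·1 = 1
h_27 = 1·1 + 2·2 + 5·3 + 6·1 + 4·2 = 6
h_28 = 1·6 + 2·1 + 5·2 + 6·3 + 4·1 = 5
h_29 = 1·5 + 2·6 + 5·1 + 6·2 + 4·3 = 4
h_30 = 1·4 + 2·5 + 5·6 + 6·1 + 4·2 = 2
h_31 = 1·2 + 2·4 + 5·5 + 6·6 + 4·1 = 5
h_32 = 1·5 + 2·2 + 5·4 + 6·5 + 4·6 = 6
h_33 = 1·6 + 2·5 + 5·2 + 6·4 + 4·5 = 0
h_34 = 1·0 + 2·6 + 5·5 + 6·2 + 4·4 = 2
h_35 = 1·2 + 2·0 + 5·6 + 6·5 + 4·2 = 0
h_36 = 1·0 + 2·2 + 5·0 + 6·6 + 4·5 = 4
h_37 = 1·4 + 2·0 + 5·2 + 6·0 + 4·6 = 3
h_38 = 1·3 + 2·4 + 5·0 + 6·2 + 4·0 = 2
h_39 = 1·2 + 2·3 + 5·4 + 6·0 + 4·2 = 1
h_40 = 1·1 + 2·2 + 5·3 + 6·4 + 4·0 = 2
h_41 = 1·2 + 2·1 + 5·2 + 6·3 + 4·4 = 6
h_42 = 1·6 + 2·2 + 5·1 + 6·2 + 4·3 = 4
h_43 = 1·4 + 2·6 + 5·2 + 6·1 + 4·2 = 5
h_44 = 1·5 + 2·4 + 5·6 + 6·2 + 4·1 = 3
h_45 = 1·3 + 2·5 + 5·4 + 6·6 + 4·2 = 0
h_46 = 1·0 + 2·3 + 5·5 + 6·4 + 4·6 = 2
h_47 = 1·2 + 2·0 + 5·3 + 6·5 + 4·4 = 0
h_48 = 1·0 + 2·2 + 5·0 + 6·3 + 4·5 = 0
h_49 = 1·0 + 2·0 + 5·2 + 6·0 + 4·3 = 1
h_50 = 1·1 + 2·0 + 5·0 + 6·2 + 4·0 = 6
h_51 = 1·6 + 2·1 + 5·0 + 6·0 + 4·2 = 2
h_52 = 1·2 + 2·6 + 5·1 + 6·0 + 4·0 = 5
h_53 = 1·5 + 2·2 + 5·6 + 6·1 + 4·0 = 3
h_54 = 1·3 + 2·5 + 5·2 + 6·6 + 4·1 = 0
h_55 = 1·0 + 2·3 + 5·5 + 6·2 + 4·6 = 4
h_56 = 1·4 + 2·0 + 5·3 + 6·5 + 4·2 = 1
h_57 = 1·1 + 2·4 + 5·0 + 6·3 + 4·5 = 5
h_58 = 1·5 + 2·1 + 5·4 + 6·0 + 4·3 = 4
h_59 = 1·4 + 2·5 + 5·1 + 6·4 + 4·0 = 1
h_60 = 1·1 + 2·4 + 5·5 + 6·1 + 4·4 = 0
h_61 = 1·0 + 2·1 + 5·4 + 6·5 + 4·1 = 0
h_62 = 1·0 + 2·0 + 5·1 + 6·4 + 4·5 = 0
h_63 = 1·0 + 2·0 + 5·0 + 6·1 + 4·4 = 1
h_64 = 1·1 + 2·0 + 5·0 + 6·0 + 4·1 = 5
h_65 = 1·5 + 2·1 + 5·0 + 6·0 + 4·0 = 0
h_66 = 1·0 + 2·5 + 5·1 + 6·0 + 4·0 = 1
h_67 = 1·1 + 2·0 + 5·5 + 6·1 + 4·0 = 4
h_68 = 1·4 + 2·1 + 5·0 + 6·5 + 4·1 = 5
h_69 = 1·5 + 2·4 + 5·1 + 6·0 + 4·5 = 3
h_70 = 1·3 + 2·5 + 5·4 + 6·1 + 4·0 = 4
h_71 = 1·4 + 2·3 + 5·5 + 6·4 + 4·1 = 0
h_72 = 1·0 + 2·4 + 5·3 + 6·5 + 4·4 = 6
h_73 = 1·6 + 2·0 + 5·4 + 6·3 + 4·5 = 1
h_74 = 1·1 + 2·6 + 5·0 + 6·4 + 4·3 = 0
h_75 = 1·0 + 2·1 + 5·6 + 6·0 + 4·4 = 6
h_76 = 1·6 + 2·0 + 5·1 + 6·6 + 4·0 = 5
h_77 = 1·5 + 2·6 + 5·0 + 6·1 + 4·6 = 5
h_78 = 1·5 + 2·5 + 5·6 + 6·0 + 4·1 = 0
h_79 = 1·0 + 2·5 + 5·5 + 6·6 + 4·0 = 1
h_80 = 1·1 + 2·0 + 5·5 + 6·5 + 4·6 = 3
h_81 = 1·3 + 2·1 + 5·0 + 6·5 + 4·5 = 6
h_82 = 1·6 + 2·3 + 5·1 + 6·0 + 4·5 = 2
h_83 = 1·2 + 2·6 + 5·3 + 6·1 + 4·0 = 0
h_84 = 1·0 + 2·2 + 5·6 + 6·3 + 4·1 = 0
h_85 = 1·0 + 2·0 + 5·2 + 6·6 + 4·3 = 2
h_86 = 1·2 + 2·0 + 5·0 + 6·2 + 4·6 = 3
h_87 = 1·3 + 2·2 + 5·0 + 6·0 + 4·2 = 1
h_88 = 1·1 + 2·3 + 5·2 + 6·0 + 4·0 = 3
h_89 = 1·3 + 2·1 + 5·3 + 6·2 + 4·0 = 4
h_90 = 1·4 + 2·3 + 5·1 + 6·3 + 4·2 = 6
h_91 = 1·6 + 2·4 + 5·3 + 6·1 + 4·3 = 5
h_92 = 1·5 + 2·6 + 5·4 + 6·3 + 4·1 = 3
h_93 = 1·3 + 2·5 + 5·6 + 6·4 + 4·3 = 2
h_94 = 1·2 + 2·3 + 5·5 + 6·6 + 4·4 = 1
h_95 = 1·1 + 2·2 + 5·3 + 6·5 + 4·6 = 4
h_96 = 1·4 + 2·1 + 5·2 + 6·3 + 4·5 = 5
h_97 = 1·5 + 2·4 + 5·1 + 6·2 + 4·3 = 0
h_98 = 1·0 + 2·5 + 5·4 + 6·1 + 4·2 = 2
h_99 = 1·2 + 2·0 + 5·5 + 6·4 + 4·1 = 6
h_100 = 1·6 + 2·2 + 5·0 + 6·5 + 4·4 = 0
h_101 = 1·0 + 2·6 + 5·2 + 6·0 + 4·5 = 0
h_102 = 1·0 + 2·0 + 5·6 + 6·2 + 4·0 = 0
h_103 = 1·0 + 2·0 + 5·0 + 6·6 + 4·2 = 2
h_104 = 1·2 + 2·0 + 5·0 + 6·0 + 4·6 = 5
h_105 = 1·5 + 2·2 + 5·0 + 6·0 + 4·0 = 2
h_106 = 1·2 + 2·5 + 5·2 + 6·0 + 4·0 = 1
h_107 = 1·1 + 2·2 + 5·5 + 6·2 + 4·0 = 0
h_108 = 1·0 + 2·1 + 5·2 + 6·5 + 4·2 = 1
h_109 = 1·1 + 2·0 + 5·1 + 6·2 + 4·5 = 3
h_110 = 1·3 + 2·1 + 5·0 + 6·1 + 4·2 = 5
h_111 = 1·5 + 2·3 + 5·1 + 6·0 + 4·1 = 6
h_112 = 1·6 + 2·5 + 5·3 + 6·1 + 4·0 = 2
h_113 = 1·2 + 2·6 + 5·5 + 6·3 + 4·1 = 5
h_114 = 1·5 + 2·2 + 5·6 + 6·5 + 4·3 = 4
h_115 = 1·4 + 2·5 + 5·2 + 6·6 + 4·5 = 3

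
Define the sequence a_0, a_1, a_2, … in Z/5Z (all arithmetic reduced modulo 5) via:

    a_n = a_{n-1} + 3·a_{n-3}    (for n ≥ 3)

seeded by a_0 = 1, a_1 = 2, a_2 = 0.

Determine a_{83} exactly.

a_3 = 1·0 + 0·2 + 3·1 = 3
a_4 = 1·3 + 0·0 + 3·2 = 4
a_5 = 1·4 + 0·3 + 3·0 = 4
a_6 = 1·4 + 0·4 + 3·3 = 3
a_7 = 1·3 + 0·4 + 3·4 = 0
a_8 = 1·0 + 0·3 + 3·4 = 2
a_9 = 1·2 + 0·0 + 3·3 = 1
a_10 = 1·1 + 0·2 + 3·0 = 1
a_11 = 1·1 + 0·1 + 3·2 = 2
a_12 = 1·2 + 0·1 + 3·1 = 0
(a_10, a_11, a_12) = (1, 2, 0) = (a_0, a_1, a_2), so the sequence has period 10.
83 ≡ 3 (mod 10), hence a_83 = a_3 = 3.

3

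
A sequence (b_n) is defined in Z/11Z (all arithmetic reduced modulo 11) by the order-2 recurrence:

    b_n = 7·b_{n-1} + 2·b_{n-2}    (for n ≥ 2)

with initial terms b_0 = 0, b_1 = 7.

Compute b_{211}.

b_2 = 7·7 + 2·0 = 5
b_3 = 7·5 + 2·7 = 5
b_4 = 7·5 + 2·5 = 1
b_5 = 7·1 + 2·5 = 6
b_6 = 7·6 + 2·1 = 0
b_7 = 7·0 + 2·6 = 1
b_8 = 7·1 + 2·0 = 7
b_9 = 7·7 + 2·1 = 7
b_10 = 7·7 + 2·7 = 8
b_11 = 7·8 + 2·7 = 4
b_12 = 7·4 + 2·8 = 0
b_13 = 7·0 + 2·4 = 8
b_14 = 7·8 + 2·0 = 1
b_15 = 7·1 + 2·8 = 1
b_16 = 7·1 + 2·1 = 9
b_17 = 7·9 + 2·1 = 10
b_18 = 7·10 + 2·9 = 0
b_19 = 7·0 + 2·10 = 9
b_20 = 7·9 + 2·0 = 8
b_21 = 7·8 + 2·9 = 8
b_22 = 7·8 + 2·8 = 6
b_23 = 7·6 + 2·8 = 3
b_24 = 7·3 + 2·6 = 0
b_25 = 7·0 + 2·3 = 6
b_26 = 7·6 + 2·0 = 9
b_27 = 7·9 + 2·6 = 9
b_28 = 7·9 + 2·9 = 4
b_29 = 7·4 + 2·9 = 2
b_30 = 7·2 + 2·4 = 0
b_31 = 7·0 + 2·2 = 4
b_32 = 7·4 + 2·0 = 6
b_33 = 7·6 + 2·4 = 6
b_34 = 7·6 + 2·6 = 10
b_35 = 7·10 + 2·6 = 5
b_36 = 7·5 + 2·10 = 0
b_37 = 7·0 + 2·5 = 10
b_38 = 7·10 + 2·0 = 4
b_39 = 7·4 + 2·10 = 4
b_40 = 7·4 + 2·4 = 3
b_41 = 7·3 + 2·4 = 7
b_42 = 7·7 + 2·3 = 0
b_43 = 7·0 + 2·7 = 3
b_44 = 7·3 + 2·0 = 10
b_45 = 7·10 + 2·3 = 10
b_46 = 7·10 + 2·10 = 2
b_47 = 7·2 + 2·10 = 1
b_48 = 7·1 + 2·2 = 0
b_49 = 7·0 + 2·1 = 2
b_50 = 7·2 + 2·0 = 3
b_51 = 7·3 + 2·2 = 3
b_52 = 7·3 + 2·3 = 5
b_53 = 7·5 + 2·3 = 8
b_54 = 7·8 + 2·5 = 0
b_55 = 7·0 + 2·8 = 5
b_56 = 7·5 + 2·0 = 2
b_57 = 7·2 + 2·5 = 2
b_58 = 7·2 + 2·2 = 7
b_59 = 7·7 + 2·2 = 9
b_60 = 7·9 + 2·7 = 0
b_61 = 7·0 + 2·9 = 7
(b_60, b_61) = (0, 7) = (b_0, b_1), so the sequence has period 60.
211 ≡ 31 (mod 60), hence b_211 = b_31 = 4.

4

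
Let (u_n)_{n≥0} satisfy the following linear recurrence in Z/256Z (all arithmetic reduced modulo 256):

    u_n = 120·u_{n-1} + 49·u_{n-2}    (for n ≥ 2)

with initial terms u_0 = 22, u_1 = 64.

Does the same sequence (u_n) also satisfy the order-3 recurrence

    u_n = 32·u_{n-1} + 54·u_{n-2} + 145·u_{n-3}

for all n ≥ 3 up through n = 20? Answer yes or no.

Terms u_0..u_20: 22, 64, 54, 144, 214, 224, 246, 48, 150, 128, 182, 208, 86, 32, 118, 112, 22, 192, 54, 16, 214
n=3: candidate gives 182, actual u_3 = 144 ✗

no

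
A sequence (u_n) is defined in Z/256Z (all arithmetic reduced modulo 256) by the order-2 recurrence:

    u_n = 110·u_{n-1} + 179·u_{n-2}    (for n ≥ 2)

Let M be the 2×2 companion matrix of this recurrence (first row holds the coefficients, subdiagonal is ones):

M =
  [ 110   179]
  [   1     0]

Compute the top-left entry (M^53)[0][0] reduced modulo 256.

234

(M^53)[0][0] is the top entry after applying M 53 times to the unit state (1, 0). Equivalently it is h_{54} for the auxiliary sequence (h_n) obeying the same recurrence with h_1 = 1 and h_i = 0 for 0 ≤ i < 1:
h_2 = 110·1 + 179·0 = 110
h_3 = 110·110 + 179·1 = 247
h_4 = 110·247 + 179·110 = 12
h_5 = 110·12 + 179·247 = 221
h_6 = 110·221 + 179·12 = 90
h_7 = 110·90 + 179·221 = 51
h_8 = 110·51 + 179·90 = 216
h_9 = 110·216 + 179·51 = 121
h_10 = 110·121 + 179·216 = 6
h_11 = 110·6 + 179·121 = 47
h_12 = 110·47 + 179·6 = 100
h_13 = 110·100 + 179·47 = 213
h_14 = 110·213 + 179·100 = 114
h_15 = 110·114 + 179·213 = 235
h_16 = 110·235 + 179·114 = 176
h_17 = 110·176 + 179·235 = 241
h_18 = 110·241 + 179·176 = 158
h_19 = 110·158 + 179·241 = 103
h_20 = 110·103 + 179·158 = 188
h_21 = 110·188 + 179·103 = 205
h_22 = 110·205 + 179·188 = 138
h_23 = 110·138 + 179·205 = 163
h_24 = 110·163 + 179·138 = 136
h_25 = 110·136 + 179·163 = 105
h_26 = 110·105 + 179·136 = 54
h_27 = 110·54 + 179·105 = 159
h_28 = 110·159 + 179·54 = 20
h_29 = 110·20 + 179·159 = 197
h_30 = 110·197 + 179·20 = 162
h_31 = 110·162 + 179·197 = 91
h_32 = 110·91 + 179·162 = 96
h_33 = 110·96 + 179·91 = 225
h_34 = 110·225 + 179·96 = 206
h_35 = 110·206 + 179·225 = 215
h_36 = 110·215 + 179·206 = 108
h_37 = 110·108 + 179·215 = 189
h_38 = 110·189 + 179·108 = 186
h_39 = 110·186 + 179·189 = 19
h_40 = 110·19 + 179·186 = 56
h_41 = 110·56 + 179·19 = 89
h_42 = 110·89 + 179·56 = 102
h_43 = 110·102 + 179·89 = 15
h_44 = 110·15 + 179·102 = 196
h_45 = 110·196 + 179·15 = 181
h_46 = 110·181 + 179·196 = 210
h_47 = 110·210 + 179·181 = 203
h_48 = 110·203 + 179·210 = 16
h_49 = 110·16 + 179·203 = 209
h_50 = 110·209 + 179·16 = 254
h_51 = 110·254 + 179·209 = 71
h_52 = 110·71 + 179·254 = 28
h_53 = 110·28 + 179·71 = 173
h_54 = 110·173 + 179·28 = 234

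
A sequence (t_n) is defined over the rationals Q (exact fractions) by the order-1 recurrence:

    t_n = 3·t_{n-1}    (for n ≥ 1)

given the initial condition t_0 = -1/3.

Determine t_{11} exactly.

-59049

t_1 = 3·-1/3 = -1
t_2 = 3·-1 = -3
t_3 = 3·-3 = -9
t_4 = 3·-9 = -27
t_5 = 3·-27 = -81
t_6 = 3·-81 = -243
t_7 = 3·-243 = -729
t_8 = 3·-729 = -2187
t_9 = 3·-2187 = -6561
t_10 = 3·-6561 = -19683
t_11 = 3·-19683 = -59049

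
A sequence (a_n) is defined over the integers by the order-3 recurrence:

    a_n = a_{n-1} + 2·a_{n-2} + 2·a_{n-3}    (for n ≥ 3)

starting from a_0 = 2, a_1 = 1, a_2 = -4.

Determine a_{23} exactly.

a_3 = 1·-4 + 2·1 + 2·2 = 2
a_4 = 1·2 + 2·-4 + 2·1 = -4
a_5 = 1·-4 + 2·2 + 2·-4 = -8
a_6 = 1·-8 + 2·-4 + 2·2 = -12
a_7 = 1·-12 + 2·-8 + 2·-4 = -36
a_8 = 1·-36 + 2·-12 + 2·-8 = -76
a_9 = 1·-76 + 2·-36 + 2·-12 = -172
a_10 = 1·-172 + 2·-76 + 2·-36 = -396
a_11 = 1·-396 + 2·-172 + 2·-76 = -892
a_12 = 1·-892 + 2·-396 + 2·-172 = -2028
a_13 = 1·-2028 + 2·-892 + 2·-396 = -4604
a_14 = 1·-4604 + 2·-2028 + 2·-892 = -10444
a_15 = 1·-10444 + 2·-4604 + 2·-2028 = -23708
a_16 = 1·-23708 + 2·-10444 + 2·-4604 = -53804
a_17 = 1·-53804 + 2·-23708 + 2·-10444 = -122108
a_18 = 1·-122108 + 2·-53804 + 2·-23708 = -277132
a_19 = 1·-277132 + 2·-122108 + 2·-53804 = -628956
a_20 = 1·-628956 + 2·-277132 + 2·-122108 = -1427436
a_21 = 1·-1427436 + 2·-628956 + 2·-277132 = -3239612
a_22 = 1·-3239612 + 2·-1427436 + 2·-628956 = -7352396
a_23 = 1·-7352396 + 2·-3239612 + 2·-1427436 = -16686492

-16686492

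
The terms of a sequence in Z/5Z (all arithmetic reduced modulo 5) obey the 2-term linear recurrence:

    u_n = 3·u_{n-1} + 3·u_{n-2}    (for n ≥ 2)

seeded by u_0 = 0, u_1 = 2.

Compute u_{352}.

u_2 = 3·2 + 3·0 = 1
u_3 = 3·1 + 3·2 = 4
u_4 = 3·4 + 3·1 = 0
u_5 = 3·0 + 3·4 = 2
(u_4, u_5) = (0, 2) = (u_0, u_1), so the sequence has period 4.
352 ≡ 0 (mod 4), hence u_352 = u_0 = 0.

0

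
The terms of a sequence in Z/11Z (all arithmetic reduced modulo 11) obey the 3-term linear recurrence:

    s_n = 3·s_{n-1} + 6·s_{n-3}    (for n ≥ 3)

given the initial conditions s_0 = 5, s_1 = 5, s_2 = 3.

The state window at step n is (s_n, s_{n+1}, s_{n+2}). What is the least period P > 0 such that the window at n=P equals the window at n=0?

n=0: window = (5, 5, 3)
n=1: window = (5, 3, 6)
n=2: window = (3, 6, 4)
n=3: window = (6, 4, 8)
n=4: window = (4, 8, 5)
n=5: window = (8, 5, 6)
n=6: window = (5, 6, 0)
n=7: window = (6, 0, 8)
n=8: window = (0, 8, 5)
n=9: window = (8, 5, 4)
n=10: window = (5, 4, 5)
n=11: window = (4, 5, 1)
n=12: window = (5, 1, 5)
n=13: window = (1, 5, 1)
n=14: window = (5, 1, 9)
n=15: window = (1, 9, 2)
n=16: window = (9, 2, 1)
n=17: window = (2, 1, 2)
n=18: window = (1, 2, 7)
n=19: window = (2, 7, 5)
n=20: window = (7, 5, 5)
n=21: window = (5, 5, 2)
n=22: window = (5, 2, 3)
n=23: window = (2, 3, 6)
n=24: window = (3, 6, 8)
n=25: window = (6, 8, 9)
n=26: window = (8, 9, 8)
n=27: window = (9, 8, 6)
n=28: window = (8, 6, 6)
n=29: window = (6, 6, 0)
n=30: window = (6, 0, 3)
n=31: window = (0, 3, 1)
n=32: window = (3, 1, 3)
n=33: window = (1, 3, 5)
n=34: window = (3, 5, 10)
n=35: window = (5, 10, 4)
n=36: window = (10, 4, 9)
n=37: window = (4, 9, 10)
n=38: window = (9, 10, 10)
n=39: window = (10, 10, 7)
n=40: window = (10, 7, 4)
…
n=118: window = (2, 9, 5)
n=119: window = (9, 5, 5)
n=120: window = (5, 5, 3)
window at n=120 equals window at n=0 → period = 120

120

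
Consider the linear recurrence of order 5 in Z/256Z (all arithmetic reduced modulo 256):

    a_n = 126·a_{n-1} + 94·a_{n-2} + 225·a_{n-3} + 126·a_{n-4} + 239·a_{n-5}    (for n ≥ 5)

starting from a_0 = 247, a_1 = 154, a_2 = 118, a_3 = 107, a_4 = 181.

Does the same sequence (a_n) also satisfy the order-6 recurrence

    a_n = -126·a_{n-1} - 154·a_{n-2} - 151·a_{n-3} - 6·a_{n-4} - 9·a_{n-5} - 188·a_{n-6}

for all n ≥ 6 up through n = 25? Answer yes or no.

yes

Terms a_0..a_25: 247, 154, 118, 107, 181, 123, 229, 201, 26, 100, 248, 91, 49, 254, 105, 85, 181, 88, 75, 44, 251, 232, 24, 72, 198, 129
n=6: candidate gives 229, actual a_6 = 229 ✓
n=7: candidate gives 201, actual a_7 = 201 ✓
n=8: candidate gives 26, actual a_8 = 26 ✓
n=9: candidate gives 100, actual a_9 = 100 ✓
n=10: candidate gives 248, actual a_10 = 248 ✓
n=11: candidate gives 91, actual a_11 = 91 ✓
n=12: candidate gives 49, actual a_12 = 49 ✓
n=13: candidate gives 254, actual a_13 = 254 ✓
n=14: candidate gives 105, actual a_14 = 105 ✓
n=15: candidate gives 85, actual a_15 = 85 ✓
n=16: candidate gives 181, actual a_16 = 181 ✓
n=17: candidate gives 88, actual a_17 = 88 ✓
n=18: candidate gives 75, actual a_18 = 75 ✓
n=19: candidate gives 44, actual a_19 = 44 ✓
n=20: candidate gives 251, actual a_20 = 251 ✓
n=21: candidate gives 232, actual a_21 = 232 ✓
n=22: candidate gives 24, actual a_22 = 24 ✓
n=23: candidate gives 72, actual a_23 = 72 ✓
n=24: candidate gives 198, actual a_24 = 198 ✓
n=25: candidate gives 129, actual a_25 = 129 ✓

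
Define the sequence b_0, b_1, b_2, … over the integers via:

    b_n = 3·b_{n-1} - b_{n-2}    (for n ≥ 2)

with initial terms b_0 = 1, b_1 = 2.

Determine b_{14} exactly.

514229

b_2 = 3·2 + -1·1 = 5
b_3 = 3·5 + -1·2 = 13
b_4 = 3·13 + -1·5 = 34
b_5 = 3·34 + -1·13 = 89
b_6 = 3·89 + -1·34 = 233
b_7 = 3·233 + -1·89 = 610
b_8 = 3·610 + -1·233 = 1597
b_9 = 3·1597 + -1·610 = 4181
b_10 = 3·4181 + -1·1597 = 10946
b_11 = 3·10946 + -1·4181 = 28657
b_12 = 3·28657 + -1·10946 = 75025
b_13 = 3·75025 + -1·28657 = 196418
b_14 = 3·196418 + -1·75025 = 514229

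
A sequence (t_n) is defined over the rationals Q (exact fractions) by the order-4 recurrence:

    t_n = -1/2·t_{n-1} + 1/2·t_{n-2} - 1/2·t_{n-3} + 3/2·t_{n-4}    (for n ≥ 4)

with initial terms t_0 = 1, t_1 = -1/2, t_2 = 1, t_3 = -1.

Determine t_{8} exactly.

743/64

t_4 = -1/2·-1 + 1/2·1 + -1/2·-1/2 + 3/2·1 = 11/4
t_5 = -1/2·11/4 + 1/2·-1 + -1/2·1 + 3/2·-1/2 = -25/8
t_6 = -1/2·-25/8 + 1/2·11/4 + -1/2·-1 + 3/2·1 = 79/16
t_7 = -1/2·79/16 + 1/2·-25/8 + -1/2·11/4 + 3/2·-1 = -221/32
t_8 = -1/2·-221/32 + 1/2·79/16 + -1/2·-25/8 + 3/2·11/4 = 743/64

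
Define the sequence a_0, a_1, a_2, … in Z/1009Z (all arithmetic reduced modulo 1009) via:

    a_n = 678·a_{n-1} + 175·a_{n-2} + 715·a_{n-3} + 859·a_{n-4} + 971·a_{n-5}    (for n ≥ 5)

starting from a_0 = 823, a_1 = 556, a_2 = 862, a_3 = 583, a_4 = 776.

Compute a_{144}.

a_5 = 678·776 + 175·583 + 715·862 + 859·556 + 971·823 = 738
a_6 = 678·738 + 175·776 + 715·583 + 859·862 + 971·556 = 535
a_7 = 678·535 + 175·738 + 715·776 + 859·583 + 971·862 = 252
a_8 = 678·252 + 175·535 + 715·738 + 859·776 + 971·583 = 774
a_9 = 678·774 + 175·252 + 715·535 + 859·738 + 971·776 = 982
a_10 = 678·982 + 175·774 + 715·252 + 859·535 + 971·738 = 347
Continuing the recurrence:
  a_11 = 350;  a_12 = 685;  a_13 = 754;  a_14 = 915;  a_15 = 924;  a_16 = 875
  a_17 = 723;  a_18 = 934;  a_19 = 223;  a_20 = 296;  a_21 = 1001;  a_22 = 914
  a_23 = 204;  a_24 = 535;  a_25 = 604;  a_26 = 638;  a_27 = 834;  a_28 = 861
  a_29 = 363;  a_30 = 653;  a_31 = 863;  a_32 = 982;  a_33 = 883;  a_34 = 449
  a_35 = 840;  a_36 = 545;  a_37 = 830;  a_38 = 488;  a_39 = 283;  a_40 = 304
  a_41 = 252;  a_42 = 799;  a_43 = 573;  a_44 = 331;  a_45 = 75;  a_46 = 579
  a_47 = 351;  a_48 = 642;  a_49 = 956;  a_50 = 566;  a_51 = 83;  a_52 = 728
  a_53 = 361;  a_54 = 512;  a_55 = 881;  a_56 = 254;  a_57 = 208;  a_58 = 409
  a_59 = 646;  a_60 = 476;  a_61 = 232;  a_62 = 589;  a_63 = 891;  a_64 = 175
  a_65 = 89;  a_66 = 241;  a_67 = 752;  a_68 = 608;  a_69 = 938;  a_70 = 451
  a_71 = 715;  a_72 = 653;  a_73 = 40;  a_74 = 430;  a_75 = 332;  a_76 = 8
  a_77 = 127;  a_78 = 562;  a_79 = 790;  a_80 = 623;  a_81 = 714;  a_82 = 310
  a_83 = 4;  a_84 = 42;  a_85 = 990;  a_86 = 380;  a_87 = 544;  a_88 = 596
  a_89 = 357;  a_90 = 980;  a_91 = 592;  a_92 = 660;  a_93 = 97;  a_94 = 20
  a_95 = 38;  a_96 = 330;  a_97 = 233;  a_98 = 102;  a_99 = 397;  a_100 = 76
  a_101 = 138;  a_102 = 298;  a_103 = 173;  a_104 = 477;  a_105 = 321;  a_106 = 525
  a_107 = 525;  a_108 = 879;  a_109 = 44;  a_110 = 917;  a_111 = 879;  a_112 = 427
  a_113 = 543;  a_114 = 835;  a_115 = 636;  a_116 = 386;  a_117 = 581;  a_118 = 457
  a_119 = 386;  a_120 = 9;  a_121 = 934;  a_122 = 881;  a_123 = 772;  a_124 = 530
  a_125 = 138;  a_126 = 567;  a_127 = 560;  a_128 = 563;  a_129 = 755;  a_130 = 313
  a_131 = 623;  a_132 = 137;  a_133 = 470;  a_134 = 86;  a_135 = 990;  a_136 = 375
  a_137 = 603;  a_138 = 280;  a_139 = 50;  a_140 = 431;  a_141 = 940;  a_142 = 488
a_143 = 678·488 + 175·940 + 715·431 + 859·50 + 971·280 = 387
a_144 = 678·387 + 175·488 + 715·940 + 859·431 + 971·50 = 840

840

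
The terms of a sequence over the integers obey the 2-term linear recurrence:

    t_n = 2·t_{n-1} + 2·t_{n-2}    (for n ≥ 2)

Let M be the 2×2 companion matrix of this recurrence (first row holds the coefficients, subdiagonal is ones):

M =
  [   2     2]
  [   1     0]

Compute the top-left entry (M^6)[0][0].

(M^6)[0][0] is the top entry after applying M 6 times to the unit state (1, 0). Equivalently it is h_{7} for the auxiliary sequence (h_n) obeying the same recurrence with h_1 = 1 and h_i = 0 for 0 ≤ i < 1:
h_2 = 2·1 + 2·0 = 2
h_3 = 2·2 + 2·1 = 6
h_4 = 2·6 + 2·2 = 16
h_5 = 2·16 + 2·6 = 44
h_6 = 2·44 + 2·16 = 120
h_7 = 2·120 + 2·44 = 328

328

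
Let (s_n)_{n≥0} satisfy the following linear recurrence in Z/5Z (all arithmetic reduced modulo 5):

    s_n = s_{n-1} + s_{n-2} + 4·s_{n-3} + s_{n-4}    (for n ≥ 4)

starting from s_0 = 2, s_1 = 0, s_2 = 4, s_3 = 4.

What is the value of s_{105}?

s_4 = 1·4 + 1·4 + 4·0 + 1·2 = 0
s_5 = 1·0 + 1·4 + 4·4 + 1·0 = 0
s_6 = 1·0 + 1·0 + 4·4 + 1·4 = 0
s_7 = 1·0 + 1·0 + 4·0 + 1·4 = 4
s_8 = 1·4 + 1·0 + 4·0 + 1·0 = 4
s_9 = 1·4 + 1·4 + 4·0 + 1·0 = 3
s_10 = 1·3 + 1·4 + 4·4 + 1·0 = 3
s_11 = 1·3 + 1·3 + 4·4 + 1·4 = 1
s_12 = 1·1 + 1·3 + 4·3 + 1·4 = 0
s_13 = 1·0 + 1·1 + 4·3 + 1·3 = 1
s_14 = 1·1 + 1·0 + 4·1 + 1·3 = 3
s_15 = 1·3 + 1·1 + 4·0 + 1·1 = 0
s_16 = 1·0 + 1·3 + 4·1 + 1·0 = 2
s_17 = 1·2 + 1·0 + 4·3 + 1·1 = 0
s_18 = 1·0 + 1·2 + 4·0 + 1·3 = 0
s_19 = 1·0 + 1·0 + 4·2 + 1·0 = 3
s_20 = 1·3 + 1·0 + 4·0 + 1·2 = 0
s_21 = 1·0 + 1·3 + 4·0 + 1·0 = 3
s_22 = 1·3 + 1·0 + 4·3 + 1·0 = 0
s_23 = 1·0 + 1·3 + 4·0 + 1·3 = 1
s_24 = 1·1 + 1·0 + 4·3 + 1·0 = 3
s_25 = 1·3 + 1·1 + 4·0 + 1·3 = 2
s_26 = 1·2 + 1·3 + 4·1 + 1·0 = 4
s_27 = 1·4 + 1·2 + 4·3 + 1·1 = 4
s_28 = 1·4 + 1·4 + 4·2 + 1·3 = 4
s_29 = 1·4 + 1·4 + 4·4 + 1·2 = 1
s_30 = 1·1 + 1·4 + 4·4 + 1·4 = 0
s_31 = 1·0 + 1·1 + 4·4 + 1·4 = 1
s_32 = 1·1 + 1·0 + 4·1 + 1·4 = 4
s_33 = 1·4 + 1·1 + 4·0 + 1·1 = 1
s_34 = 1·1 + 1·4 + 4·1 + 1·0 = 4
s_35 = 1·4 + 1·1 + 4·4 + 1·1 = 2
s_36 = 1·2 + 1·4 + 4·1 + 1·4 = 4
s_37 = 1·4 + 1·2 + 4·4 + 1·1 = 3
s_38 = 1·3 + 1·4 + 4·2 + 1·4 = 4
s_39 = 1·4 + 1·3 + 4·4 + 1·2 = 0
s_40 = 1·0 + 1·4 + 4·3 + 1·4 = 0
s_41 = 1·0 + 1·0 + 4·4 + 1·3 = 4
s_42 = 1·4 + 1·0 + 4·0 + 1·4 = 3
s_43 = 1·3 + 1·4 + 4·0 + 1·0 = 2
s_44 = 1·2 + 1·3 + 4·4 + 1·0 = 1
s_45 = 1·1 + 1·2 + 4·3 + 1·4 = 4
s_46 = 1·4 + 1·1 + 4·2 + 1·3 = 1
s_47 = 1·1 + 1·4 + 4·1 + 1·2 = 1
s_48 = 1·1 + 1·1 + 4·4 + 1·1 = 4
s_49 = 1·4 + 1·1 + 4·1 + 1·4 = 3
s_50 = 1·3 + 1·4 + 4·1 + 1·1 = 2
s_51 = 1·2 + 1·3 + 4·4 + 1·1 = 2
s_52 = 1·2 + 1·2 + 4·3 + 1·4 = 0
s_53 = 1·0 + 1·2 + 4·2 + 1·3 = 3
s_54 = 1·3 + 1·0 + 4·2 + 1·2 = 3
s_55 = 1·3 + 1·3 + 4·0 + 1·2 = 3
s_56 = 1·3 + 1·3 + 4·3 + 1·0 = 3
s_57 = 1·3 + 1·3 + 4·3 + 1·3 = 1
s_58 = 1·1 + 1·3 + 4·3 + 1·3 = 4
s_59 = 1·4 + 1·1 + 4·3 + 1·3 = 0
s_60 = 1·0 + 1·4 + 4·1 + 1·3 = 1
s_61 = 1·1 + 1·0 + 4·4 + 1·1 = 3
s_62 = 1·3 + 1·1 + 4·0 + 1·4 = 3
s_63 = 1·3 + 1·3 + 4·1 + 1·0 = 0
s_64 = 1·0 + 1·3 + 4·3 + 1·1 = 1
s_65 = 1·1 + 1·0 + 4·3 + 1·3 = 1
s_66 = 1·1 + 1·1 + 4·0 + 1·3 = 0
s_67 = 1·0 + 1·1 + 4·1 + 1·0 = 0
s_68 = 1·0 + 1·0 + 4·1 + 1·1 = 0
s_69 = 1·0 + 1·0 + 4·0 + 1·1 = 1
s_70 = 1·1 + 1·0 + 4·0 + 1·0 = 1
s_71 = 1·1 + 1·1 + 4·0 + 1·0 = 2
s_72 = 1·2 + 1·1 + 4·1 + 1·0 = 2
s_73 = 1·2 + 1·2 + 4·1 + 1·1 = 4
s_74 = 1·4 + 1·2 + 4·2 + 1·1 = 0
s_75 = 1·0 + 1·4 + 4·2 + 1·2 = 4
s_76 = 1·4 + 1·0 + 4·4 + 1·2 = 2
s_77 = 1·2 + 1·4 + 4·0 + 1·4 = 0
s_78 = 1·0 + 1·2 + 4·4 + 1·0 = 3
s_79 = 1·3 + 1·0 + 4·2 + 1·4 = 0
s_80 = 1·0 + 1·3 + 4·0 + 1·2 = 0
s_81 = 1·0 + 1·0 + 4·3 + 1·0 = 2
s_82 = 1·2 + 1·0 + 4·0 + 1·3 = 0
s_83 = 1·0 + 1·2 + 4·0 + 1·0 = 2
s_84 = 1·2 + 1·0 + 4·2 + 1·0 = 0
s_85 = 1·0 + 1·2 + 4·0 + 1·2 = 4
s_86 = 1·4 + 1·0 + 4·2 + 1·0 = 2
s_87 = 1·2 + 1·4 + 4·0 + 1·2 = 3
s_88 = 1·3 + 1·2 + 4·4 + 1·0 = 1
s_89 = 1·1 + 1·3 + 4·2 + 1·4 = 1
s_90 = 1·1 + 1·1 + 4·3 + 1·2 = 1
s_91 = 1·1 + 1·1 + 4·1 + 1·3 = 4
s_92 = 1·4 + 1·1 + 4·1 + 1·1 = 0
s_93 = 1·0 + 1·4 + 4·1 + 1·1 = 4
s_94 = 1·4 + 1·0 + 4·4 + 1·1 = 1
s_95 = 1·1 + 1·4 + 4·0 + 1·4 = 4
s_96 = 1·4 + 1·1 + 4·4 + 1·0 = 1
s_97 = 1·1 + 1·4 + 4·1 + 1·4 = 3
s_98 = 1·3 + 1·1 + 4·4 + 1·1 = 1
s_99 = 1·1 + 1·3 + 4·1 + 1·4 = 2
s_100 = 1·2 + 1·1 + 4·3 + 1·1 = 1
s_101 = 1·1 + 1·2 + 4·1 + 1·3 = 0
s_102 = 1·0 + 1·1 + 4·2 + 1·1 = 0
s_103 = 1·0 + 1·0 + 4·1 + 1·2 = 1
s_104 = 1·1 + 1·0 + 4·0 + 1·1 = 2
s_105 = 1·2 + 1·1 + 4·0 + 1·0 = 3

3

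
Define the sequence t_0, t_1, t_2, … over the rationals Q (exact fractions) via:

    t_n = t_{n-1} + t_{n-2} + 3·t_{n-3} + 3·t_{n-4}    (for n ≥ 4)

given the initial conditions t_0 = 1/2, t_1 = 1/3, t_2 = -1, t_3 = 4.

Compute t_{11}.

1421

t_4 = 1·4 + 1·-1 + 3·1/3 + 3·1/2 = 11/2
t_5 = 1·11/2 + 1·4 + 3·-1 + 3·1/3 = 15/2
t_6 = 1·15/2 + 1·11/2 + 3·4 + 3·-1 = 22
t_7 = 1·22 + 1·15/2 + 3·11/2 + 3·4 = 58
t_8 = 1·58 + 1·22 + 3·15/2 + 3·11/2 = 119
t_9 = 1·119 + 1·58 + 3·22 + 3·15/2 = 531/2
t_10 = 1·531/2 + 1·119 + 3·58 + 3·22 = 1249/2
t_11 = 1·1249/2 + 1·531/2 + 3·119 + 3·58 = 1421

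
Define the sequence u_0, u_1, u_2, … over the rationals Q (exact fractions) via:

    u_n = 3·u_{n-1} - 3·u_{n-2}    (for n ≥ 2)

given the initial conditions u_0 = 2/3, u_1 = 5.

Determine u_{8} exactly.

-351

u_2 = 3·5 + -3·2/3 = 13
u_3 = 3·13 + -3·5 = 24
u_4 = 3·24 + -3·13 = 33
u_5 = 3·33 + -3·24 = 27
u_6 = 3·27 + -3·33 = -18
u_7 = 3·-18 + -3·27 = -135
u_8 = 3·-135 + -3·-18 = -351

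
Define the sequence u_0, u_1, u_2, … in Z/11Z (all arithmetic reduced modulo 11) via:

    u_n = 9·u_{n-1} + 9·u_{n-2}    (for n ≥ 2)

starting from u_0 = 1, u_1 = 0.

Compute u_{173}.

u_2 = 9·0 + 9·1 = 9
u_3 = 9·9 + 9·0 = 4
u_4 = 9·4 + 9·9 = 7
u_5 = 9·7 + 9·4 = 0
u_6 = 9·0 + 9·7 = 8
u_7 = 9·8 + 9·0 = 6
u_8 = 9·6 + 9·8 = 5
u_9 = 9·5 + 9·6 = 0
u_10 = 9·0 + 9·5 = 1
u_11 = 9·1 + 9·0 = 9
u_12 = 9·9 + 9·1 = 2
u_13 = 9·2 + 9·9 = 0
u_14 = 9·0 + 9·2 = 7
u_15 = 9·7 + 9·0 = 8
u_16 = 9·8 + 9·7 = 3
u_17 = 9·3 + 9·8 = 0
u_18 = 9·0 + 9·3 = 5
u_19 = 9·5 + 9·0 = 1
u_20 = 9·1 + 9·5 = 10
u_21 = 9·10 + 9·1 = 0
u_22 = 9·0 + 9·10 = 2
u_23 = 9·2 + 9·0 = 7
u_24 = 9·7 + 9·2 = 4
u_25 = 9·4 + 9·7 = 0
u_26 = 9·0 + 9·4 = 3
u_27 = 9·3 + 9·0 = 5
u_28 = 9·5 + 9·3 = 6
u_29 = 9·6 + 9·5 = 0
u_30 = 9·0 + 9·6 = 10
u_31 = 9·10 + 9·0 = 2
u_32 = 9·2 + 9·10 = 9
u_33 = 9·9 + 9·2 = 0
u_34 = 9·0 + 9·9 = 4
u_35 = 9·4 + 9·0 = 3
u_36 = 9·3 + 9·4 = 8
u_37 = 9·8 + 9·3 = 0
u_38 = 9·0 + 9·8 = 6
u_39 = 9·6 + 9·0 = 10
u_40 = 9·10 + 9·6 = 1
u_41 = 9·1 + 9·10 = 0
(u_40, u_41) = (1, 0) = (u_0, u_1), so the sequence has period 40.
173 ≡ 13 (mod 40), hence u_173 = u_13 = 0.

0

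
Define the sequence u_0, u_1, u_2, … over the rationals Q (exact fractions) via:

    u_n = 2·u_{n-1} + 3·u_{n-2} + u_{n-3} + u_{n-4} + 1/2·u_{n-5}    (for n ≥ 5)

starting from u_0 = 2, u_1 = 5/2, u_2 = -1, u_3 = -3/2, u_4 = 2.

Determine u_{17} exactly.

16406547/8

u_5 = 2·2 + 3·-3/2 + 1·-1 + 1·5/2 + 1/2·2 = 2
u_6 = 2·2 + 3·2 + 1·-3/2 + 1·-1 + 1/2·5/2 = 35/4
u_7 = 2·35/4 + 3·2 + 1·2 + 1·-3/2 + 1/2·-1 = 47/2
u_8 = 2·47/2 + 3·35/4 + 1·2 + 1·2 + 1/2·-3/2 = 153/2
u_9 = 2·153/2 + 3·47/2 + 1·35/4 + 1·2 + 1/2·2 = 941/4
u_10 = 2·941/4 + 3·153/2 + 1·47/2 + 1·35/4 + 1/2·2 = 2933/4
u_11 = 2·2933/4 + 3·941/4 + 1·153/2 + 1·47/2 + 1/2·35/4 = 18213/8
u_12 = 2·18213/8 + 3·2933/4 + 1·941/4 + 1·153/2 + 1/2·47/2 = 14153/2
u_13 = 2·14153/2 + 3·18213/8 + 1·2933/4 + 1·941/4 + 1/2·153/2 = 175917/8
u_14 = 2·175917/8 + 3·14153/2 + 1·18213/8 + 1·2933/4 + 1/2·941/4 = 273345/4
u_15 = 2·273345/4 + 3·175917/8 + 1·14153/2 + 1·18213/8 + 1/2·2933/4 = 1698889/8
u_16 = 2·1698889/8 + 3·273345/4 + 1·175917/8 + 1·14153/2 + 1/2·18213/8 = 10558967/16
u_17 = 2·10558967/16 + 3·1698889/8 + 1·273345/4 + 1·175917/8 + 1/2·14153/2 = 16406547/8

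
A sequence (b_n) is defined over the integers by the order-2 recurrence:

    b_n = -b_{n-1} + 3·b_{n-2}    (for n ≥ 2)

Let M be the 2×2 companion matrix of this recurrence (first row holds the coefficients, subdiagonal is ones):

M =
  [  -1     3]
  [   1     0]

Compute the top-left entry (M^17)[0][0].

-919480

(M^17)[0][0] is the top entry after applying M 17 times to the unit state (1, 0). Equivalently it is h_{18} for the auxiliary sequence (h_n) obeying the same recurrence with h_1 = 1 and h_i = 0 for 0 ≤ i < 1:
h_2 = -1·1 + 3·0 = -1
h_3 = -1·-1 + 3·1 = 4
h_4 = -1·4 + 3·-1 = -7
h_5 = -1·-7 + 3·4 = 19
h_6 = -1·19 + 3·-7 = -40
h_7 = -1·-40 + 3·19 = 97
h_8 = -1·97 + 3·-40 = -217
h_9 = -1·-217 + 3·97 = 508
h_10 = -1·508 + 3·-217 = -1159
h_11 = -1·-1159 + 3·508 = 2683
h_12 = -1·2683 + 3·-1159 = -6160
h_13 = -1·-6160 + 3·2683 = 14209
h_14 = -1·14209 + 3·-6160 = -32689
h_15 = -1·-32689 + 3·14209 = 75316
h_16 = -1·75316 + 3·-32689 = -173383
h_17 = -1·-173383 + 3·75316 = 399331
h_18 = -1·399331 + 3·-173383 = -919480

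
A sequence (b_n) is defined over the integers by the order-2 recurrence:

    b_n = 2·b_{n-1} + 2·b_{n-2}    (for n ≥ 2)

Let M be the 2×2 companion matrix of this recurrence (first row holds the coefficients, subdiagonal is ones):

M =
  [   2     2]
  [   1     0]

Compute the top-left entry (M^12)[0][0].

(M^12)[0][0] is the top entry after applying M 12 times to the unit state (1, 0). Equivalently it is h_{13} for the auxiliary sequence (h_n) obeying the same recurrence with h_1 = 1 and h_i = 0 for 0 ≤ i < 1:
h_2 = 2·1 + 2·0 = 2
h_3 = 2·2 + 2·1 = 6
h_4 = 2·6 + 2·2 = 16
h_5 = 2·16 + 2·6 = 44
h_6 = 2·44 + 2·16 = 120
h_7 = 2·120 + 2·44 = 328
h_8 = 2·328 + 2·120 = 896
h_9 = 2·896 + 2·328 = 2448
h_10 = 2·2448 + 2·896 = 6688
h_11 = 2·6688 + 2·2448 = 18272
h_12 = 2·18272 + 2·6688 = 49920
h_13 = 2·49920 + 2·18272 = 136384

136384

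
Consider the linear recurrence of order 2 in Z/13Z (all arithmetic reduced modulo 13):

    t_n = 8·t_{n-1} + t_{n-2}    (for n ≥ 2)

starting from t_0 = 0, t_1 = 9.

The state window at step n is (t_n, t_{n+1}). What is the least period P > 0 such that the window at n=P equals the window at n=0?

n=0: window = (0, 9)
n=1: window = (9, 7)
n=2: window = (7, 0)
n=3: window = (0, 7)
n=4: window = (7, 4)
n=5: window = (4, 0)
n=6: window = (0, 4)
n=7: window = (4, 6)
n=8: window = (6, 0)
n=9: window = (0, 6)
n=10: window = (6, 9)
n=11: window = (9, 0)
n=12: window = (0, 9)
window at n=12 equals window at n=0 → period = 12

12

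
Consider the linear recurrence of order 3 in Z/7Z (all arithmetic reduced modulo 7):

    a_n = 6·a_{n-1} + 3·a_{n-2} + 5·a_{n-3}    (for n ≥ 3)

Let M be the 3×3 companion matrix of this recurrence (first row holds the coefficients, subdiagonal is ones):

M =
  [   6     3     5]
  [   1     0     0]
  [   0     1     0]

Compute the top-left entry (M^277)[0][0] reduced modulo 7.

4

(M^277)[0][0] is the top entry after applying M 277 times to the unit state (1, 0, 0). Equivalently it is h_{279} for the auxiliary sequence (h_n) obeying the same recurrence with h_2 = 1 and h_i = 0 for 0 ≤ i < 2:
h_3 = 6·1 + 3·0 + 5·0 = 6
h_4 = 6·6 + 3·1 + 5·0 = 4
h_5 = 6·4 + 3·6 + 5·1 = 5
h_6 = 6·5 + 3·4 + 5·6 = 2
h_7 = 6·2 + 3·5 + 5·4 = 5
h_8 = 6·5 + 3·2 + 5·5 = 5
h_9 = 6·5 + 3·5 + 5·2 = 6
h_10 = 6·6 + 3·5 + 5·5 = 6
h_11 = 6·6 + 3·6 + 5·5 = 2
h_12 = 6·2 + 3·6 + 5·6 = 4
h_13 = 6·4 + 3·2 + 5·6 = 4
h_14 = 6·4 + 3·4 + 5·2 = 4
h_15 = 6·4 + 3·4 + 5·4 = 0
h_16 = 6·0 + 3·4 + 5·4 = 4
h_17 = 6·4 + 3·0 + 5·4 = 2
h_18 = 6·2 + 3·4 + 5·0 = 3
h_19 = 6·3 + 3·2 + 5·4 = 2
h_20 = 6·2 + 3·3 + 5·2 = 3
h_21 = 6·3 + 3·2 + 5·3 = 4
h_22 = 6·4 + 3·3 + 5·2 = 1
h_23 = 6·1 + 3·4 + 5·3 = 5
h_24 = 6·5 + 3·1 + 5·4 = 4
h_25 = 6·4 + 3·5 + 5·1 = 2
h_26 = 6·2 + 3·4 + 5·5 = 0
h_27 = 6·0 + 3·2 + 5·4 = 5
h_28 = 6·5 + 3·0 + 5·2 = 5
h_29 = 6·5 + 3·5 + 5·0 = 3
h_30 = 6·3 + 3·5 + 5·5 = 2
h_31 = 6·2 + 3·3 + 5·5 = 4
h_32 = 6·4 + 3·2 + 5·3 = 3
h_33 = 6·3 + 3·4 + 5·2 = 5
h_34 = 6·5 + 3·3 + 5·4 = 3
h_35 = 6·3 + 3·5 + 5·3 = 6
h_36 = 6·6 + 3·3 + 5·5 = 0
h_37 = 6·0 + 3·6 + 5·3 = 5
h_38 = 6·5 + 3·0 + 5·6 = 4
h_39 = 6·4 + 3·5 + 5·0 = 4
h_40 = 6·4 + 3·4 + 5·5 = 5
h_41 = 6·5 + 3·4 + 5·4 = 6
h_42 = 6·6 + 3·5 + 5·4 = 1
h_43 = 6·1 + 3·6 + 5·5 = 0
h_44 = 6·0 + 3·1 + 5·6 = 5
h_45 = 6·5 + 3·0 + 5·1 = 0
h_46 = 6·0 + 3·5 + 5·0 = 1
h_47 = 6·1 + 3·0 + 5·5 = 3
h_48 = 6·3 + 3·1 + 5·0 = 0
h_49 = 6·0 + 3·3 + 5·1 = 0
h_50 = 6·0 + 3·0 + 5·3 = 1
(h_48, h_49, h_50) = (0, 0, 1) = (h_0, h_1, h_2), so the sequence has period 48.
279 ≡ 39 (mod 48), hence h_279 = h_39 = 4.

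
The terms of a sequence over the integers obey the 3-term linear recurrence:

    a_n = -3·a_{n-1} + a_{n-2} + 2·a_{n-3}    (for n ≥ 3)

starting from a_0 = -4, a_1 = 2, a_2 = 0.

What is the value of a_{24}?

172836546642

a_3 = -3·0 + 1·2 + 2·-4 = -6
a_4 = -3·-6 + 1·0 + 2·2 = 22
a_5 = -3·22 + 1·-6 + 2·0 = -72
a_6 = -3·-72 + 1·22 + 2·-6 = 226
a_7 = -3·226 + 1·-72 + 2·22 = -706
a_8 = -3·-706 + 1·226 + 2·-72 = 2200
a_9 = -3·2200 + 1·-706 + 2·226 = -6854
a_10 = -3·-6854 + 1·2200 + 2·-706 = 21350
a_11 = -3·21350 + 1·-6854 + 2·2200 = -66504
a_12 = -3·-66504 + 1·21350 + 2·-6854 = 207154
a_13 = -3·207154 + 1·-66504 + 2·21350 = -645266
a_14 = -3·-645266 + 1·207154 + 2·-66504 = 2009944
a_15 = -3·2009944 + 1·-645266 + 2·207154 = -6260790
a_16 = -3·-6260790 + 1·2009944 + 2·-645266 = 19501782
a_17 = -3·19501782 + 1·-6260790 + 2·2009944 = -60746248
a_18 = -3·-60746248 + 1·19501782 + 2·-6260790 = 189218946
a_19 = -3·189218946 + 1·-60746248 + 2·19501782 = -589399522
a_20 = -3·-589399522 + 1·189218946 + 2·-60746248 = 1835925016
a_21 = -3·1835925016 + 1·-589399522 + 2·189218946 = -5718736678
a_22 = -3·-5718736678 + 1·1835925016 + 2·-589399522 = 17813336006
a_23 = -3·17813336006 + 1·-5718736678 + 2·1835925016 = -55486894664
a_24 = -3·-55486894664 + 1·17813336006 + 2·-5718736678 = 172836546642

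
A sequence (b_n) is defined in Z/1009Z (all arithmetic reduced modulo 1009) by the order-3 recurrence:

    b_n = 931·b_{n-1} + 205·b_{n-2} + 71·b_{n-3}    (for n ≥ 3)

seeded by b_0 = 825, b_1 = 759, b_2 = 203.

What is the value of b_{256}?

284

b_3 = 931·203 + 205·759 + 71·825 = 572
b_4 = 931·572 + 205·203 + 71·759 = 438
b_5 = 931·438 + 205·572 + 71·203 = 645
b_6 = 931·645 + 205·438 + 71·572 = 381
b_7 = 931·381 + 205·645 + 71·438 = 417
b_8 = 931·417 + 205·381 + 71·645 = 564
Continuing the recurrence:
  b_9 = 941;  b_10 = 190;  b_11 = 185;  b_12 = 521;  b_13 = 687;  b_14 = 769
  b_15 = 800;  b_16 = 744;  b_17 = 136;  b_18 = 948;  b_19 = 706;  b_20 = 605
  b_21 = 381;  b_22 = 146;  b_23 = 700;  b_24 = 363;  b_25 = 436;  b_26 = 306
  b_27 = 475;  b_28 = 132;  b_29 = 842;  b_30 = 154;  b_31 = 458;  b_32 = 133
  b_33 = 613;  b_34 = 870;  b_35 = 654;  b_36 = 340;  b_37 = 817;  b_38 = 949
  b_39 = 559;  b_40 = 87;  b_41 = 631;  b_42 = 234;  b_43 = 236;  b_44 = 706
  b_45 = 845;  b_46 = 730;  b_47 = 935;  b_48 = 500;  b_49 = 687;  b_50 = 273
  b_51 = 664;  b_52 = 482;  b_53 = 863;  b_54 = 947;  b_55 = 47;  b_56 = 501
  b_57 = 461;  b_58 = 463;  b_59 = 125;  b_60 = 852;  b_61 = 114;  b_62 = 86
  b_63 = 470;  b_64 = 163;  b_65 = 950;  b_66 = 757;  b_67 = 972;  b_68 = 514
  b_69 = 16;  b_70 = 595;  b_71 = 427;  b_72 = 4;  b_73 = 316;  b_74 = 435
  b_75 = 864;  b_76 = 832;  b_77 = 840;  b_78 = 908;  b_79 = 17;  b_80 = 276
  b_81 = 11;  b_82 = 425;  b_83 = 809;  b_84 = 588;  b_85 = 824;  b_86 = 699
  b_87 = 760;  b_88 = 250;  b_89 = 273;  b_90 = 169;  b_91 = 1002;  b_92 = 88
  b_93 = 673;  b_94 = 364;  b_95 = 795;  b_96 = 862;  b_97 = 503;  b_98 = 193
  b_99 = 940;  b_100 = 949;  b_101 = 202;  b_102 = 342;  b_103 = 384;  b_104 = 14
  b_105 = 1;  b_106 = 795;  b_107 = 738;  b_108 = 546;  b_109 = 680;  b_110 = 298
  b_111 = 545;  b_112 = 266;  b_113 = 136;  b_114 = 888;  b_115 = 709;  b_116 = 179
  b_117 = 703;  b_118 = 921;  b_119 = 230;  b_120 = 816;  b_121 = 461;  b_122 = 338
  b_123 = 961;  b_124 = 829;  b_125 = 955;  b_126 = 228;  b_127 = 744;  b_128 = 9
  b_129 = 512;  b_130 = 607;  b_131 = 740;  b_132 = 149;  b_133 = 546;  b_134 = 137
  b_135 = 833;  b_136 = 868;  b_137 = 789;  b_138 = 984;  b_139 = 316;  b_140 = 12
  b_141 = 520;  b_142 = 480;  b_143 = 391;  b_144 = 895;  b_145 = 29;  b_146 = 111
  b_147 = 292;  b_148 = 20;  b_149 = 596;  b_150 = 542;  b_151 = 604;  b_152 = 369
  b_153 = 332;  b_154 = 814;  b_155 = 497;  b_156 = 326;  b_157 = 54;  b_158 = 32
  b_159 = 441;  b_160 = 212;  b_161 = 466;  b_162 = 81;  b_163 = 337;  b_164 = 198
  b_165 = 870;  b_166 = 693;  b_167 = 121;  b_168 = 669;  b_169 = 637;  b_170 = 195
  b_171 = 425;  b_172 = 593;  b_173 = 230;  b_174 = 612;  b_175 = 148;  b_176 = 85
  b_177 = 568;  b_178 = 782;  b_179 = 939;  b_180 = 262;  b_181 = 556;  b_182 = 327
  b_183 = 122;  b_184 = 131;  b_185 = 676;  b_186 = 951;  b_187 = 46;  b_188 = 230
  b_189 = 489;  b_190 = 166;  b_191 = 709;  b_192 = 330;  b_193 = 221;  b_194 = 860
  b_195 = 646;  b_196 = 343;  b_197 = 251;  b_198 = 748;  b_199 = 311;  b_200 = 598
  b_201 = 598;  b_202 = 154;  b_203 = 677;  b_204 = 33;  b_205 = 840;  b_206 = 411
  b_207 = 216;  b_208 = 922;  b_209 = 536;  b_210 = 89;  b_211 = 906;  b_212 = 768
  b_213 = 975;  b_214 = 420;  b_215 = 672;  b_216 = 1000;  b_217 = 788;  b_218 = 547
  b_219 = 182;  b_220 = 519;  b_221 = 350;  b_222 = 198;  b_223 = 327;  b_224 = 583
  b_225 = 304;  b_226 = 967;  b_227 = 35;  b_228 = 154;  b_229 = 253;  b_230 = 195
  b_231 = 166;  b_232 = 594;  b_233 = 534;  b_234 = 85;  b_235 = 727;  b_236 = 651
  b_237 = 365;  b_238 = 207;  b_239 = 973;  b_240 = 528;  b_241 = 439;  b_242 = 812
  b_243 = 580;  b_244 = 30;  b_245 = 664;  b_246 = 583;  b_247 = 957;  b_248 = 194
  b_249 = 466;  b_250 = 739;  b_251 = 203;  b_252 = 244;  b_253 = 386;  b_254 = 19
b_255 = 931·19 + 205·386 + 71·244 = 126
b_256 = 931·126 + 205·19 + 71·386 = 284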